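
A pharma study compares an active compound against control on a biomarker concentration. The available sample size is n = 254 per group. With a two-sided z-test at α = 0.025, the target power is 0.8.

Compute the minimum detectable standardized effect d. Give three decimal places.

d ≈ 0.274

Required noncentrality: δ = z_{0.0125} + z_{0.20} = 2.241 + 0.842 = 3.083.
(The second rejection-region term Φ(−δ − z_{α/2}) is negligible and dropped.)
δ = d·√(n/2) ⇒ d = δ/√(n/2) = 3.083/√(254/2) = 0.2736.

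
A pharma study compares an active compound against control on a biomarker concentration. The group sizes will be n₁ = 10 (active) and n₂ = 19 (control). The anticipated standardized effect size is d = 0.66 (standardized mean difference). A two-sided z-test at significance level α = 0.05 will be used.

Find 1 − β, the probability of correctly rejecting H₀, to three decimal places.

Noncentrality parameter: δ = d / √(1/n₁ + 1/n₂) = 0.66 / √(1/10 + 1/19) = 1.6894
Two-sided α = 0.05 → critical value z_{0.025} = 1.960.
Power = Φ(δ − 1.960) + Φ(−δ − 1.960) = Φ(-0.271) + Φ(-3.649) = 0.3933 + 0.0001 = 0.3935.

Power ≈ 0.393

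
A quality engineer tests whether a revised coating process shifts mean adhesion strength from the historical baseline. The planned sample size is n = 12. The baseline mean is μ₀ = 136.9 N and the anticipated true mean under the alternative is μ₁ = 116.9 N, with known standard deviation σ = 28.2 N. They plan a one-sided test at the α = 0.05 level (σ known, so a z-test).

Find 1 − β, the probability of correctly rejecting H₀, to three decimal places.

Power ≈ 0.792

Standardized effect: d = |μ₁ − μ₀| / σ = |116.9 − 136.9| / 28.2 = 0.7092
Noncentrality parameter: δ = d·√n = 0.7092 × √12 = 2.4568
Critical value for a one-sided test at α = 0.05: z_α = 1.645.
Power = P(Z > 1.645 − δ) = Φ(0.812) = 0.7916.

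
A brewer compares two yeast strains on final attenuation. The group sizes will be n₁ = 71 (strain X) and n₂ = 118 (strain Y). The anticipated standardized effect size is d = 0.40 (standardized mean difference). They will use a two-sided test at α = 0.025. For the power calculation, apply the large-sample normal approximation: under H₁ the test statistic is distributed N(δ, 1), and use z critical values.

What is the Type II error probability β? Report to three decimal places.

β ≈ 0.337

Noncentrality parameter: δ = d / √(1/n₁ + 1/n₂) = 0.40 / √(1/71 + 1/118) = 2.6632
Critical value for a two-sided test at α = 0.025: z_{α/2} = 2.241.
Power = Φ(δ − 2.241) + Φ(−δ − 2.241) = Φ(0.422) + Φ(-4.905) = 0.6634 + 0.0000 = 0.6634.
Type II error: β = 1 − power = 1 − 0.6634 = 0.3366.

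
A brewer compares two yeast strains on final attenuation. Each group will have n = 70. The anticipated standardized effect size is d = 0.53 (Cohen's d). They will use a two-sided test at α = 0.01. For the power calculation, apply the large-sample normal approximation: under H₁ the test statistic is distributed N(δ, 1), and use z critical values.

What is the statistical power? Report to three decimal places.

Noncentrality parameter: δ = d·√(n/2) = 0.53 × √(70/2) = 3.1355
Two-sided α = 0.01 → critical value z_{0.005} = 2.576.
Power = Φ(δ − 2.576) + Φ(−δ − 2.576) = Φ(0.560) + Φ(-5.711) = 0.7122 + 0.0000 = 0.7122.

Power ≈ 0.712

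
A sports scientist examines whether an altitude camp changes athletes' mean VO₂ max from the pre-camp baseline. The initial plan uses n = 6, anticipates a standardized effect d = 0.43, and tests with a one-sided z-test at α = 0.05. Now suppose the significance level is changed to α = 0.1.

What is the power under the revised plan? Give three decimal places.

δ = d·√n = 0.43 × √6 = 1.0533 (unchanged). New critical value: z_{0.1} = 1.282.
Revised power = Φ(δ − 1.282) = Φ(-0.228) = 0.4097.

Power ≈ 0.410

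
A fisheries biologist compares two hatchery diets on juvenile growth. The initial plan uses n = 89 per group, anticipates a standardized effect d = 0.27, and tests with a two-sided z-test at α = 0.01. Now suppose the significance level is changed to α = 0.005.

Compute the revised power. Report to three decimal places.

δ = d·√(n/2) = 0.27 × √(89/2) = 1.8011 (unchanged). New critical value: z_{0.0025} = 2.807.
Revised power = Φ(δ − 2.807) + Φ(−δ − 2.807) = Φ(-1.006) + Φ(-4.608) = 0.1572 + 0.0000 = 0.1572.

Power ≈ 0.157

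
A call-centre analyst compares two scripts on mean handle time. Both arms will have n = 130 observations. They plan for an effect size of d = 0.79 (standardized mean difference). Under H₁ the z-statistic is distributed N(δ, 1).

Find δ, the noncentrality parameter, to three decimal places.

δ ≈ 6.369

δ = d·√(n/2) = 0.79 × √(130/2) = 6.3692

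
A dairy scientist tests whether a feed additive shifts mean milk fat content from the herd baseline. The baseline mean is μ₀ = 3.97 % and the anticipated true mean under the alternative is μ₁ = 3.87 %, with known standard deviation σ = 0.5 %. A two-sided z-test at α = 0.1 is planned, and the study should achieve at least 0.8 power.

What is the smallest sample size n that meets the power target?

n = 155

Standardized effect: d = |μ₁ − μ₀| / σ = |3.87 − 3.97| / 0.5 = 0.2000
For power 0.8 need Φ(δ − z_{0.05}) = 0.8, so δ = z_{0.05} + z_{0.20} = 1.645 + 0.842 = 2.486.
(The Φ(−δ − z_{α/2}) term is vanishingly small for δ > 0 and is dropped in the standard sample-size formula.)
δ = d·√n ⇒ n = (δ/d)² = (2.486 / 0.2000)² = 154.56.
Rounding up, n = 155.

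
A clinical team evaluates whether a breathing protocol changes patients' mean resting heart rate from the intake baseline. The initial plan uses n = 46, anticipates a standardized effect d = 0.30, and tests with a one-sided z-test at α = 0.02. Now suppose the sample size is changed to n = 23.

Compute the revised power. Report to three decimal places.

With n = 23: δ = d·√n = 0.30 × √23 = 1.4387. Critical value z_{0.02} = 2.054.
Revised power = P(Z > 2.054 − δ) = Φ(-0.615) = 0.2693.

Power ≈ 0.269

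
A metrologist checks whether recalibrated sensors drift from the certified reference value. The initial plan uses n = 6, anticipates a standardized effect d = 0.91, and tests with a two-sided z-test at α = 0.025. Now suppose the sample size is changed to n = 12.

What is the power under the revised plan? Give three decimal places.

With n = 12: δ = d·√n = 0.91 × √12 = 3.1523. Critical value z_{0.0125} = 2.241.
Revised power = Φ(δ − 2.241) + Φ(−δ − 2.241) = Φ(0.911) + Φ(-5.394) = 0.8188 + 0.0000 = 0.8188.

Power ≈ 0.819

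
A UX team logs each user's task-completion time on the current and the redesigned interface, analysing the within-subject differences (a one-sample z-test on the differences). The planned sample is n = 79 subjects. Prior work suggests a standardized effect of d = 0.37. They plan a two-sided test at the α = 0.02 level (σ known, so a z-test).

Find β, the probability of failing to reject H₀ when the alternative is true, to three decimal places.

Noncentrality parameter: λ = d·√n = 0.37 × √79 = 3.2886
Critical value for a two-sided test at α = 0.02: z_{α/2} = 2.326.
Power = Φ(λ − 2.326) + Φ(−λ − 2.326) = Φ(0.962) + Φ(-5.615) = 0.8320 + 0.0000 = 0.8320.
Type II error: β = 1 − power = 1 − 0.8320 = 0.1680.

β ≈ 0.168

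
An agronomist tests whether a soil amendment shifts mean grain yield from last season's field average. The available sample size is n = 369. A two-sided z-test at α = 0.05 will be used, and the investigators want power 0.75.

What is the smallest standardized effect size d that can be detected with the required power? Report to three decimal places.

Required noncentrality: δ = z_{0.025} + z_{0.25} = 1.960 + 0.674 = 2.634.
(Lower-tail contribution to power is negligible for δ > 0.)
δ = d·√n ⇒ d = δ/√n = 2.634/√369 = 0.1371.

d ≈ 0.137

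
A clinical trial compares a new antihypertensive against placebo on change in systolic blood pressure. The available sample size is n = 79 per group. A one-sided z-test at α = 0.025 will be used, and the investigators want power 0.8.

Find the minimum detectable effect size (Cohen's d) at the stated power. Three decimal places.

d ≈ 0.446

Need Φ(δ − 1.960) = 0.8, so δ = 1.960 + 0.842 = 2.802.
δ = d·√(n/2) ⇒ d = δ/√(n/2) = 2.802/√(79/2) = 0.4458.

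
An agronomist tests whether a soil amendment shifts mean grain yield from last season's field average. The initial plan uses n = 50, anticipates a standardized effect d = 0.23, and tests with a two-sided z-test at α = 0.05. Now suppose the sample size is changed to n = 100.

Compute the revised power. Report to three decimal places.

Power ≈ 0.633

With n = 100: δ = d·√n = 0.23 × √100 = 2.3000. Critical value z_{0.025} = 1.960.
Revised power = Φ(δ − 1.960) + Φ(−δ − 1.960) = Φ(0.340) + Φ(-4.260) = 0.6331 + 0.0000 = 0.6331.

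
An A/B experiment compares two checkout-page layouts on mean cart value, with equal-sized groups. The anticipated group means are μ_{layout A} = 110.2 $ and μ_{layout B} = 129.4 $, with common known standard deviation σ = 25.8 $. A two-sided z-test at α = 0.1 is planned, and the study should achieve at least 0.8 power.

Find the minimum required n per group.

Standardized effect: d = |μ_{layout A} − μ_{layout B}| / σ = |110.2 − 129.4| / 25.8 = 0.7442
Set Φ(δ − 1.645) = 0.8; then δ − 1.645 = Φ⁻¹(0.8) = 0.842, giving δ = 2.486.
(The Φ(−δ − z_{α/2}) term is vanishingly small for δ > 0 and is dropped in the standard sample-size formula.)
δ = d·√(n/2) ⇒ n = 2(δ/d)² = 2 × (2.486 / 0.7442)² = 22.33.
Round up to the next whole unit.

n = 23 per group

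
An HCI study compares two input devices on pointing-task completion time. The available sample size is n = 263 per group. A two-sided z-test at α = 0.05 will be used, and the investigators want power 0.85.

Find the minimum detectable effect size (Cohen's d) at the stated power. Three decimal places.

d ≈ 0.261

Need Φ(δ − 1.960) = 0.85, so δ = 1.960 + 1.036 = 2.996.
(The second rejection-region term Φ(−δ − z_{α/2}) is negligible and dropped.)
δ = d·√(n/2) ⇒ d = δ/√(n/2) = 2.996/√(263/2) = 0.2613.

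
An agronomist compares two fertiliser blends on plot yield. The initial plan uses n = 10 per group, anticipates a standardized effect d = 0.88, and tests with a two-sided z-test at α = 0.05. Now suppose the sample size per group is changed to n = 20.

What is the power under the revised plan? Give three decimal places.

With n = 20 per group: δ = d·√(n/2) = 0.88 × √(20/2) = 2.7828. Critical value z_{0.025} = 1.960.
Revised power = Φ(δ − 1.960) + Φ(−δ − 1.960) = Φ(0.823) + Φ(-4.743) = 0.7947 + 0.0000 = 0.7947.

Power ≈ 0.795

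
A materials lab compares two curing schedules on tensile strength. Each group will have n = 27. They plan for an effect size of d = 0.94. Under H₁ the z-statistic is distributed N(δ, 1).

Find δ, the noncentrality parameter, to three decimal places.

The noncentrality parameter scales effect size by the design's sample-size factor: δ = d·√(n/2) = 0.94 × √(27/2) = 3.4538

δ ≈ 3.454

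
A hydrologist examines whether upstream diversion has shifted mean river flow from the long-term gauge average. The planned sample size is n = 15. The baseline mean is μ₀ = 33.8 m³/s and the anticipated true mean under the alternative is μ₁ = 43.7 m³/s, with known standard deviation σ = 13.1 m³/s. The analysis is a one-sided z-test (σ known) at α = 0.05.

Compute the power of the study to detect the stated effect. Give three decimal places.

Standardized effect: d = |μ₁ − μ₀| / σ = |43.7 − 33.8| / 13.1 = 0.7557
Noncentrality parameter: λ = d·√n = 0.7557 × √15 = 2.9269
Critical value for a one-sided test at α = 0.05: z_α = 1.645.
Power = Φ(λ − 1.645) = Φ(1.282) = 0.9001.

Power ≈ 0.900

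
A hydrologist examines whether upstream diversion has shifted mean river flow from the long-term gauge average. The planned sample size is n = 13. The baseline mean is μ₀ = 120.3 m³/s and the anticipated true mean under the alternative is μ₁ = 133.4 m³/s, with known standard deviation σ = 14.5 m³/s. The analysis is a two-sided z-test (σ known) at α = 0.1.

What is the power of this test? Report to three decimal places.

Power ≈ 0.947

Standardized effect: d = |μ₁ − μ₀| / σ = |133.4 − 120.3| / 14.5 = 0.9034
Noncentrality parameter: δ = d·√n = 0.9034 × √13 = 3.2574
Critical value for a two-sided test at α = 0.1: z_{α/2} = 1.645.
Power = Φ(δ − 1.645) + Φ(−δ − 1.645) = Φ(1.613) + Φ(-4.902) = 0.9466 + 0.0000 = 0.9466.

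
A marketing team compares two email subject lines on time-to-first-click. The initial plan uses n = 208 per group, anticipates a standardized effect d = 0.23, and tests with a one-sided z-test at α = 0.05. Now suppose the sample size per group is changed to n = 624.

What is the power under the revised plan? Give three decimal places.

Power ≈ 0.992

With n = 624 per group: δ = d·√(n/2) = 0.23 × √(624/2) = 4.0626. Critical value z_{0.05} = 1.645.
Revised power = P(Z > 1.645 − δ) = Φ(2.418) = 0.9922.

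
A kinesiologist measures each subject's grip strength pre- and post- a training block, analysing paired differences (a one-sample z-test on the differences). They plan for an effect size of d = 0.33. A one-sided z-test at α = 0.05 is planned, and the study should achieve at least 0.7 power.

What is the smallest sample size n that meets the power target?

For power 0.7 need Φ(δ − z_{0.05}) = 0.7, so δ = z_{0.05} + z_{0.30} = 1.645 + 0.524 = 2.169.
δ = d·√n ⇒ n = (δ/d)² = (2.169 / 0.33)² = 43.21.
Rounding up, n = 44.

n = 44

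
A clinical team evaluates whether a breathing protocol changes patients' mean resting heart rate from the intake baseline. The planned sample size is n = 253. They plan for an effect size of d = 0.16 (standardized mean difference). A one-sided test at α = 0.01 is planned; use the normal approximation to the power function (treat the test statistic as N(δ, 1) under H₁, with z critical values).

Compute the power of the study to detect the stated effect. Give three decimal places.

Noncentrality parameter: δ = d·√n = 0.16 × √253 = 2.5450
One-sided α = 0.01 → critical value z_{0.01} = 2.326.
Power = Φ(δ − 2.326) = Φ(0.219) = 0.5865.

Power ≈ 0.587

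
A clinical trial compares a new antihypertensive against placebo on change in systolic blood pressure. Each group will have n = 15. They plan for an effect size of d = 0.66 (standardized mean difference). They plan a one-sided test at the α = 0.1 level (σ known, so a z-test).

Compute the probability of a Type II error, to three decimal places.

Noncentrality parameter: δ = d·√(n/2) = 0.66 × √(15/2) = 1.8075
One-sided α = 0.1 → critical value z_{0.1} = 1.282.
Power = P(Z > 1.282 − δ) = Φ(0.526) = 0.7005.
Type II error: β = 1 − power = 1 − 0.7005 = 0.2995.

β ≈ 0.299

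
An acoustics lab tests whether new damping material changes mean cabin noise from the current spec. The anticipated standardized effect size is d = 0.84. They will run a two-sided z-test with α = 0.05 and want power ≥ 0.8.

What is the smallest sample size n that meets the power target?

n = 12

Set Φ(δ − 1.960) = 0.8; then δ − 1.960 = Φ⁻¹(0.8) = 0.842, giving δ = 2.802.
(The Φ(−δ − z_{α/2}) term is vanishingly small for δ > 0 and is dropped in the standard sample-size formula.)
δ = d·√n ⇒ n = (δ/d)² = (2.802 / 0.84)² = 11.12.
Round up to the next whole unit.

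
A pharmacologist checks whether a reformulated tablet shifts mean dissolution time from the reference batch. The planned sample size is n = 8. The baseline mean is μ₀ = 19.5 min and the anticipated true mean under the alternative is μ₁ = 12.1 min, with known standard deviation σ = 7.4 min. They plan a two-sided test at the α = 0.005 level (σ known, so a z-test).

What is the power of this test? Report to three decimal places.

Standardized effect: d = |μ₁ − μ₀| / σ = |12.1 − 19.5| / 7.4 = 1.0000
Noncentrality parameter: δ = d·√n = 1.0000 × √8 = 2.8284
Critical value for a two-sided test at α = 0.005: z_{α/2} = 2.807.
Power = Φ(δ − 2.807) + Φ(−δ − 2.807) = Φ(0.021) + Φ(-5.635) = 0.5085 + 0.0000 = 0.5085.

Power ≈ 0.509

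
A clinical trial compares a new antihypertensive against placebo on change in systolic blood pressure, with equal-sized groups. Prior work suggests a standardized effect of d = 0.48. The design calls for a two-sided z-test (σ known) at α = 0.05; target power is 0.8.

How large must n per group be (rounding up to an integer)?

Set Φ(δ − 1.960) = 0.8; then δ − 1.960 = Φ⁻¹(0.8) = 0.842, giving δ = 2.802.
(For δ > 0 the lower-tail rejection region contributes negligibly to power, so the one-term inversion is standard.)
δ = d·√(n/2) ⇒ n = 2(δ/d)² = 2 × (2.802 / 0.48)² = 68.13.
Rounding up, n = 69 per group.

n = 69 per group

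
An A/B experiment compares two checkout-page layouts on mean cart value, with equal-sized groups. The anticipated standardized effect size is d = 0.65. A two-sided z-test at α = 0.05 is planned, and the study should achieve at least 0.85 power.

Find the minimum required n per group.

Set Φ(δ − 1.960) = 0.85; then δ − 1.960 = Φ⁻¹(0.85) = 1.036, giving δ = 2.996.
(Ignoring the negligible lower-tail rejection probability gives the usual closed-form inversion.)
δ = d·√(n/2) ⇒ n = 2(δ/d)² = 2 × (2.996 / 0.65)² = 42.50.
Rounding up, n = 43 per group.

n = 43 per group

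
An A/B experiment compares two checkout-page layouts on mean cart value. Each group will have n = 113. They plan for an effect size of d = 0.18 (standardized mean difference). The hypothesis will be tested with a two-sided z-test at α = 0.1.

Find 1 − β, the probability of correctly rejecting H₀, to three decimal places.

Noncentrality parameter: δ = d·√(n/2) = 0.18 × √(113/2) = 1.3530
Critical value for a two-sided test at α = 0.1: z_{α/2} = 1.645.
Power = Φ(δ − 1.645) + Φ(−δ − 1.645) = Φ(-0.292) + Φ(-2.998) = 0.3852 + 0.0014 = 0.3866.

Power ≈ 0.387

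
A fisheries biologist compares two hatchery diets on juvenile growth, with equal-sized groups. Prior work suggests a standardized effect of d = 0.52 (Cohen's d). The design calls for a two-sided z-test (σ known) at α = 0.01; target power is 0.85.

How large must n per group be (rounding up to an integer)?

n = 97 per group

For power 0.85 need Φ(δ − z_{0.005}) = 0.85, so δ = z_{0.005} + z_{0.15} = 2.576 + 1.036 = 3.612.
(Ignoring the negligible lower-tail rejection probability gives the usual closed-form inversion.)
δ = d·√(n/2) ⇒ n = 2(δ/d)² = 2 × (3.612 / 0.52)² = 96.51.
Round up to the next whole unit.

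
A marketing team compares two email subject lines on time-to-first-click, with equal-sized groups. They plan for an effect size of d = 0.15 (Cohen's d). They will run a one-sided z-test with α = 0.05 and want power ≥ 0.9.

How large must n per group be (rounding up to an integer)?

Set Φ(δ − 1.645) = 0.9; then δ − 1.645 = Φ⁻¹(0.9) = 1.282, giving δ = 2.926.
δ = d·√(n/2) ⇒ n = 2(δ/d)² = 2 × (2.926 / 0.15)² = 761.23.
Rounding up, n = 762 per group.

n = 762 per group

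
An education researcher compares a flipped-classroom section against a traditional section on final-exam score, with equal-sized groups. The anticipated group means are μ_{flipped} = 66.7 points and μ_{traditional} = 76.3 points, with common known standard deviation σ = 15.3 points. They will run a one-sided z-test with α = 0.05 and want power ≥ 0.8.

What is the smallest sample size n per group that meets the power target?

Standardized effect: d = |μ_{flipped} − μ_{traditional}| / σ = |66.7 − 76.3| / 15.3 = 0.6275
Set Φ(δ − 1.645) = 0.8; then δ − 1.645 = Φ⁻¹(0.8) = 0.842, giving δ = 2.486.
δ = d·√(n/2) ⇒ n = 2(δ/d)² = 2 × (2.486 / 0.6275)² = 31.41.
Rounding up, n = 32 per group.

n = 32 per group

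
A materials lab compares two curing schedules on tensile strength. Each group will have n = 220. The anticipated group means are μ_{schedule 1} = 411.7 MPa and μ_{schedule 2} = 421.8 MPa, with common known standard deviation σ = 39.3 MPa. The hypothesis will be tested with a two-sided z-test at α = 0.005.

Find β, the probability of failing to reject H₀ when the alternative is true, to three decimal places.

Standardized effect: d = |μ_{schedule 1} − μ_{schedule 2}| / σ = |411.7 − 421.8| / 39.3 = 0.2570
Noncentrality parameter: δ = d·√(n/2) = 0.2570 × √(220/2) = 2.6954
Critical value for a two-sided test at α = 0.005: z_{α/2} = 2.807.
Power = Φ(δ − 2.807) + Φ(−δ − 2.807) = Φ(-0.112) + Φ(-5.502) = 0.4556 + 0.0000 = 0.4556.
Type II error: β = 1 − power = 1 − 0.4556 = 0.5444.

β ≈ 0.544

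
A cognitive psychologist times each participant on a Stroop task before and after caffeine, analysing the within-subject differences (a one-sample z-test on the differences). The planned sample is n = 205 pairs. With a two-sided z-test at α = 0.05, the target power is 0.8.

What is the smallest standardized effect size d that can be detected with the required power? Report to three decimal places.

Required noncentrality: δ = z_{0.025} + z_{0.20} = 1.960 + 0.842 = 2.802.
(The second rejection-region term Φ(−δ − z_{α/2}) is negligible and dropped.)
δ = d·√n ⇒ d = δ/√n = 2.802/√205 = 0.1957.

d ≈ 0.196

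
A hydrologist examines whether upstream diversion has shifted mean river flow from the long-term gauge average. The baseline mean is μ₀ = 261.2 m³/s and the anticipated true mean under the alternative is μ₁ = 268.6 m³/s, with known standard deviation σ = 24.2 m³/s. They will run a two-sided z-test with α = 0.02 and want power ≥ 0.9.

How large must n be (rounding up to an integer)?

Standardized effect: d = |μ₁ − μ₀| / σ = |268.6 − 261.2| / 24.2 = 0.3058
For power 0.9 need Φ(δ − z_{0.01}) = 0.9, so δ = z_{0.01} + z_{0.10} = 2.326 + 1.282 = 3.608.
(Ignoring the negligible lower-tail rejection probability gives the usual closed-form inversion.)
δ = d·√n ⇒ n = (δ/d)² = (3.608 / 0.3058)² = 139.21.
Rounding up, n = 140.

n = 140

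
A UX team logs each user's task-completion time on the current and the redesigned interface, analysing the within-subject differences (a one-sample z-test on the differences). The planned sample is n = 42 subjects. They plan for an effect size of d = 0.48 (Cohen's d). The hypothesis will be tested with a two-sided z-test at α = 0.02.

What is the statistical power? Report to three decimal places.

Noncentrality parameter: δ = d·√n = 0.48 × √42 = 3.1108
Critical value for a two-sided test at α = 0.02: z_{α/2} = 2.326.
Power = Φ(δ − 2.326) + Φ(−δ − 2.326) = Φ(0.784) + Φ(-5.437) = 0.7836 + 0.0000 = 0.7836.

Power ≈ 0.784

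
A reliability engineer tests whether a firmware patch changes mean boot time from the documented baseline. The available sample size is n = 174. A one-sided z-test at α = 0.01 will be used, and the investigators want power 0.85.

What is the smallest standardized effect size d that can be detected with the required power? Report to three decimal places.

d ≈ 0.255

Need Φ(δ − 2.326) = 0.85, so δ = 2.326 + 1.036 = 3.363.
δ = d·√n ⇒ d = δ/√n = 3.363/√174 = 0.2549.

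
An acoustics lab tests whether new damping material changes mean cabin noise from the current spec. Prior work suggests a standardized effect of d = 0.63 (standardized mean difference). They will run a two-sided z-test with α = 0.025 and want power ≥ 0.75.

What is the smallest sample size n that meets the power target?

Set Φ(δ − 2.241) = 0.75; then δ − 2.241 = Φ⁻¹(0.75) = 0.674, giving δ = 2.916.
(The Φ(−δ − z_{α/2}) term is vanishingly small for δ > 0 and is dropped in the standard sample-size formula.)
δ = d·√n ⇒ n = (δ/d)² = (2.916 / 0.63)² = 21.42.
Rounding up, n = 22.

n = 22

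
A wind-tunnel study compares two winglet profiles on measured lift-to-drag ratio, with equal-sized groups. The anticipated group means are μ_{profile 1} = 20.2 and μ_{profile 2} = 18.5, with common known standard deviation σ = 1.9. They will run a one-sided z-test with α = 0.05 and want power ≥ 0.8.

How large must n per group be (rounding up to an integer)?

Standardized effect: d = |μ_{profile 1} − μ_{profile 2}| / σ = |20.2 − 18.5| / 1.9 = 0.8947
Set Φ(δ − 1.645) = 0.8; then δ − 1.645 = Φ⁻¹(0.8) = 0.842, giving δ = 2.486.
δ = d·√(n/2) ⇒ n = 2(δ/d)² = 2 × (2.486 / 0.8947)² = 15.45.
Round up to the next whole unit.

n = 16 per group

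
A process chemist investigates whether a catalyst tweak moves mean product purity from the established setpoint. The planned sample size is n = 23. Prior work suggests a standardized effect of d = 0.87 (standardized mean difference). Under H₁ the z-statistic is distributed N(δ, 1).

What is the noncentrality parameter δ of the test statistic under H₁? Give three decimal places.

The noncentrality parameter scales effect size by the design's sample-size factor: δ = d·√n = 0.87 × √23 = 4.1724

δ ≈ 4.172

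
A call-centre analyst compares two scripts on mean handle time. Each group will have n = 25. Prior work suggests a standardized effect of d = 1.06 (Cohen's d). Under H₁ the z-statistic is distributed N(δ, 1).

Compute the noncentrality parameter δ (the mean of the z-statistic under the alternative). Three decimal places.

δ ≈ 3.748

The noncentrality parameter scales effect size by the design's sample-size factor: δ = d·√(n/2) = 1.06 × √(25/2) = 3.7477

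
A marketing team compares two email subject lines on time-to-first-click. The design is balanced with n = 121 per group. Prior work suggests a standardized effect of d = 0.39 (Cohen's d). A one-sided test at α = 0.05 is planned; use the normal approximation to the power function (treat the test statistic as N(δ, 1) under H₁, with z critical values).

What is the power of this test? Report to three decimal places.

Noncentrality parameter: δ = d·√(n/2) = 0.39 × √(121/2) = 3.0335
One-sided α = 0.05 → critical value z_{0.05} = 1.645.
Power = Φ(δ − 1.645) = Φ(1.389) = 0.9175.

Power ≈ 0.918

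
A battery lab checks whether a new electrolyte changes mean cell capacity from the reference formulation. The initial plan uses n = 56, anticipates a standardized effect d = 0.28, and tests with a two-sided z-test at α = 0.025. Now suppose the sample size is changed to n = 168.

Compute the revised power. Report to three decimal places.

With n = 168: δ = d·√n = 0.28 × √168 = 3.6292. Critical value z_{0.0125} = 2.241.
Revised power = Φ(δ − 2.241) + Φ(−δ − 2.241) = Φ(1.388) + Φ(-5.871) = 0.9174 + 0.0000 = 0.9174.

Power ≈ 0.917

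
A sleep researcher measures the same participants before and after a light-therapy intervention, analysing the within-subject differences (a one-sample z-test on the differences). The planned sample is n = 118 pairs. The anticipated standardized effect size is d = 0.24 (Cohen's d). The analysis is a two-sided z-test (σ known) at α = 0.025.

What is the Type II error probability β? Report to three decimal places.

Noncentrality parameter: δ = d·√n = 0.24 × √118 = 2.6071
Two-sided α = 0.025 → critical value z_{0.0125} = 2.241.
Power = Φ(δ − 2.241) + Φ(−δ − 2.241) = Φ(0.366) + Φ(-4.848) = 0.6427 + 0.0000 = 0.6427.
Type II error: β = 1 − power = 1 − 0.6427 = 0.3573.

β ≈ 0.357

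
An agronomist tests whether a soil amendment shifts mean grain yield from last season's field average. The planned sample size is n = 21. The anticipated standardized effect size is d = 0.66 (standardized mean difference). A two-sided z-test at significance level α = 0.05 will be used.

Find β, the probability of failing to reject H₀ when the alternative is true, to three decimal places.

Noncentrality parameter: δ = d·√n = 0.66 × √21 = 3.0245
Two-sided α = 0.05 → critical value z_{0.025} = 1.960.
Power = Φ(δ − 1.960) + Φ(−δ − 1.960) = Φ(1.065) + Φ(-4.984) = 0.8565 + 0.0000 = 0.8565.
Type II error: β = 1 − power = 1 − 0.8565 = 0.1435.

β ≈ 0.144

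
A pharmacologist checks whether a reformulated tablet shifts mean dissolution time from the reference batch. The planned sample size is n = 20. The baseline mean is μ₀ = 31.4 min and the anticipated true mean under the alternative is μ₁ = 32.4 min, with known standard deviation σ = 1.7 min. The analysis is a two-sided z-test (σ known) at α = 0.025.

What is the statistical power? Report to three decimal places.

Power ≈ 0.651

Standardized effect: d = |μ₁ − μ₀| / σ = |32.4 − 31.4| / 1.7 = 0.5882
Noncentrality parameter: δ = d·√n = 0.5882 × √20 = 2.6307
Two-sided α = 0.025 → critical value z_{0.0125} = 2.241.
Power = Φ(δ − 2.241) + Φ(−δ − 2.241) = Φ(0.389) + Φ(-4.872) = 0.6515 + 0.0000 = 0.6515.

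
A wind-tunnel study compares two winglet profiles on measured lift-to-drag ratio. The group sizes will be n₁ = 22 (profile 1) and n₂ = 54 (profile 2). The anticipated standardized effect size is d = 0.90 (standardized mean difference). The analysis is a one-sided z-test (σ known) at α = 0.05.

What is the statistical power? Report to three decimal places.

Noncentrality parameter: δ = d / √(1/n₁ + 1/n₂) = 0.90 / √(1/22 + 1/54) = 3.5583
Critical value for a one-sided test at α = 0.05: z_α = 1.645.
Power = P(Z > 1.645 − δ) = Φ(1.913) = 0.9722.

Power ≈ 0.972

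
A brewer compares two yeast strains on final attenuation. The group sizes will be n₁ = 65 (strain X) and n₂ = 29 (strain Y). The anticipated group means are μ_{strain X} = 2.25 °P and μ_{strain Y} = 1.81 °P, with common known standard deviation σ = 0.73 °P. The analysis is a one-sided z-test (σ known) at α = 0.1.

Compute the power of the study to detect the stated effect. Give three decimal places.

Standardized effect: d = |μ_{strain X} − μ_{strain Y}| / σ = |2.25 − 1.81| / 0.73 = 0.6027
Noncentrality parameter: δ = d / √(1/n₁ + 1/n₂) = 0.6027 / √(1/65 + 1/29) = 2.6991
One-sided α = 0.1 → critical value z_{0.1} = 1.282.
Power = P(Z > 1.282 − δ) = Φ(1.418) = 0.9218.

Power ≈ 0.922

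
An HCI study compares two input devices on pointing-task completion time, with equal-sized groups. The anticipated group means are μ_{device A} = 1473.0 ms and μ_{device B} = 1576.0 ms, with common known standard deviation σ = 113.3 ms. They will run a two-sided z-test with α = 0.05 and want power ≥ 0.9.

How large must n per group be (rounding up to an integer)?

Standardized effect: d = |μ_{device A} − μ_{device B}| / σ = |1473.0 − 1576.0| / 113.3 = 0.9091
Set Φ(δ − 1.960) = 0.9; then δ − 1.960 = Φ⁻¹(0.9) = 1.282, giving δ = 3.242.
(The Φ(−δ − z_{α/2}) term is vanishingly small for δ > 0 and is dropped in the standard sample-size formula.)
δ = d·√(n/2) ⇒ n = 2(δ/d)² = 2 × (3.242 / 0.9091)² = 25.43.
Round up to the next whole unit.

n = 26 per group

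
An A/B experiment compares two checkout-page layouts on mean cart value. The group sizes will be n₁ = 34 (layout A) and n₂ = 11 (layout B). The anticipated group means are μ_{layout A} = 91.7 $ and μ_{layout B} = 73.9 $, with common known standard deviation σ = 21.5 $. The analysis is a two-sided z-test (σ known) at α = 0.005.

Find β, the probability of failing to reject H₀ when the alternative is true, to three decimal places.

β ≈ 0.663

Standardized effect: d = |μ_{layout A} − μ_{layout B}| / σ = |91.7 − 73.9| / 21.5 = 0.8279
Noncentrality parameter: λ = d / √(1/n₁ + 1/n₂) = 0.8279 / √(1/34 + 1/11) = 2.3868
Critical value for a two-sided test at α = 0.005: z_{α/2} = 2.807.
Power = Φ(λ − 2.807) + Φ(−λ − 2.807) = Φ(-0.420) + Φ(-5.194) = 0.3371 + 0.0000 = 0.3371.
Type II error: β = 1 − power = 1 − 0.3371 = 0.6629.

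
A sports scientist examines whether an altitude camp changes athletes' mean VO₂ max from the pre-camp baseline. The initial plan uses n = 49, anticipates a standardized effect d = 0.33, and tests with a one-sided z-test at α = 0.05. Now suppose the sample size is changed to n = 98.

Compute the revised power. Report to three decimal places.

Power ≈ 0.948

With n = 98: δ = d·√n = 0.33 × √98 = 3.2668. Critical value z_{0.05} = 1.645.
Revised power = P(Z > 1.645 − δ) = Φ(1.622) = 0.9476.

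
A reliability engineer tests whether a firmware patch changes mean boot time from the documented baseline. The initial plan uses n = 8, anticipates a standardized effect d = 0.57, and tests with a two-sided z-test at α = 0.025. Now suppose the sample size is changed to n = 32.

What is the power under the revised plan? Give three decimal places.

Power ≈ 0.837

With n = 32: δ = d·√n = 0.57 × √32 = 3.2244. Critical value z_{0.0125} = 2.241.
Revised power = Φ(δ − 2.241) + Φ(−δ − 2.241) = Φ(0.983) + Φ(-5.466) = 0.8372 + 0.0000 = 0.8372.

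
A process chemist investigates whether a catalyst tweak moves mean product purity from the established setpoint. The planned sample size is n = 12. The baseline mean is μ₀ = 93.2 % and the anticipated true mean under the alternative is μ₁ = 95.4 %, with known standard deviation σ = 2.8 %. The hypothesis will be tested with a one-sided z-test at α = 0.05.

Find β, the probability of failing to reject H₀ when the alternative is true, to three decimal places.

Standardized effect: d = |μ₁ − μ₀| / σ = |95.4 − 93.2| / 2.8 = 0.7857
Noncentrality parameter: δ = d·√n = 0.7857 × √12 = 2.7218
Critical value for a one-sided test at α = 0.05: z_α = 1.645.
Power = Φ(δ − 1.645) = Φ(1.077) = 0.8592.
Type II error: β = 1 − power = 1 − 0.8592 = 0.1408.

β ≈ 0.141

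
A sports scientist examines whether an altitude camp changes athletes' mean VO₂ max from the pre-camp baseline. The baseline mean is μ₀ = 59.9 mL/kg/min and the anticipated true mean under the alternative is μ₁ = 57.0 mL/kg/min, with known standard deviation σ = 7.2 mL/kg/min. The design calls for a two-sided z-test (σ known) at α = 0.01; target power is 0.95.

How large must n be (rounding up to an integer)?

n = 110

Standardized effect: d = |μ₁ − μ₀| / σ = |57.0 − 59.9| / 7.2 = 0.4028
Set Φ(δ − 2.576) = 0.95; then δ − 2.576 = Φ⁻¹(0.95) = 1.645, giving δ = 4.221.
(The Φ(−δ − z_{α/2}) term is vanishingly small for δ > 0 and is dropped in the standard sample-size formula.)
δ = d·√n ⇒ n = (δ/d)² = (4.221 / 0.4028)² = 109.81.
Rounding up, n = 110.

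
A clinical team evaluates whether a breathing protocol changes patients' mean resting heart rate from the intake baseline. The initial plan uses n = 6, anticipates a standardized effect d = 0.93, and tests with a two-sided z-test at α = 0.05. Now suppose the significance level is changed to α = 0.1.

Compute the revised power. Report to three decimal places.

δ = d·√n = 0.93 × √6 = 2.2780 (unchanged). New critical value: z_{0.05} = 1.645.
Revised power = Φ(δ − 1.645) + Φ(−δ − 1.645) = Φ(0.633) + Φ(-3.923) = 0.7367 + 0.0000 = 0.7367.

Power ≈ 0.737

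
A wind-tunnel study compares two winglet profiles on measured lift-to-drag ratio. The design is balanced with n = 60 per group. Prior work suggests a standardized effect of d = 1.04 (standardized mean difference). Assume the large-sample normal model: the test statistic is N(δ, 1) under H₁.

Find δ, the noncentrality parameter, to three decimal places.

δ ≈ 5.696

δ = d·√(n/2) = 1.04 × √(60/2) = 5.6963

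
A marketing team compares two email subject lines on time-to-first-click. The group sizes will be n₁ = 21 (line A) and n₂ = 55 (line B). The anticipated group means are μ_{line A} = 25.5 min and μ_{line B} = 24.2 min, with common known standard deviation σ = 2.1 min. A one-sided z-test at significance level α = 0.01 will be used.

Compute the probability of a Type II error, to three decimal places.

Standardized effect: d = |μ_{line A} − μ_{line B}| / σ = |25.5 − 24.2| / 2.1 = 0.6190
Noncentrality parameter: δ = d / √(1/n₁ + 1/n₂) = 0.6190 / √(1/21 + 1/55) = 2.4133
Critical value for a one-sided test at α = 0.01: z_α = 2.326.
Power = P(Z > 2.326 − δ) = Φ(0.087) = 0.5346.
Type II error: β = 1 − power = 1 − 0.5346 = 0.4654.

β ≈ 0.465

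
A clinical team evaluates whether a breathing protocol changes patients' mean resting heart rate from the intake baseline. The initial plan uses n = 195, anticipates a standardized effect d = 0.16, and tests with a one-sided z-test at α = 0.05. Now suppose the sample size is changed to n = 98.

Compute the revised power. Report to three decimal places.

Power ≈ 0.476

With n = 98: δ = d·√n = 0.16 × √98 = 1.5839. Critical value z_{0.05} = 1.645.
Revised power = Φ(δ − 1.645) = Φ(-0.061) = 0.4757.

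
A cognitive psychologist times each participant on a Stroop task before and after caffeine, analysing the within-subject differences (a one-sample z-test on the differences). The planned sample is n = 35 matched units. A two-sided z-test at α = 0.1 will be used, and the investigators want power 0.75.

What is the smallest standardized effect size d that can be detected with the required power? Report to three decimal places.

Need Φ(δ − 1.645) = 0.75, so δ = 1.645 + 0.674 = 2.319.
(Lower-tail contribution to power is negligible for δ > 0.)
δ = d·√n ⇒ d = δ/√n = 2.319/√35 = 0.3920.

d ≈ 0.392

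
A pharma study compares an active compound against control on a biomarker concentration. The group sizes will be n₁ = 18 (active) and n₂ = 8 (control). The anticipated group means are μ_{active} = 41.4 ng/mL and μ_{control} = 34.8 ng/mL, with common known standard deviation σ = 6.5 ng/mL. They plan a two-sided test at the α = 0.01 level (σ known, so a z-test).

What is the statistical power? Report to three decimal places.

Standardized effect: d = |μ_{active} − μ_{control}| / σ = |41.4 − 34.8| / 6.5 = 1.0154
Noncentrality parameter: δ = d / √(1/n₁ + 1/n₂) = 1.0154 / √(1/18 + 1/8) = 2.3896
Critical value for a two-sided test at α = 0.01: z_{α/2} = 2.576.
Power = Φ(δ − 2.576) + Φ(−δ − 2.576) = Φ(-0.186) + Φ(-4.965) = 0.4261 + 0.0000 = 0.4261.

Power ≈ 0.426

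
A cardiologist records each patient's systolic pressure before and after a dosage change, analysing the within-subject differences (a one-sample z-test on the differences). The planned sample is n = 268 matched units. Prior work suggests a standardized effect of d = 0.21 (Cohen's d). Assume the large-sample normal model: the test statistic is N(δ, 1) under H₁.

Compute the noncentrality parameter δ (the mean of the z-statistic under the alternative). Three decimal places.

δ ≈ 3.438

The noncentrality parameter scales effect size by the design's sample-size factor: δ = d·√n = 0.21 × √268 = 3.4378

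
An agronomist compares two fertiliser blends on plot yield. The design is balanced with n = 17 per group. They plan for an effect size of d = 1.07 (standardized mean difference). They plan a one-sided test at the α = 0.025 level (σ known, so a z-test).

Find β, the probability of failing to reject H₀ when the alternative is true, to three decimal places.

β ≈ 0.123

Noncentrality parameter: δ = d·√(n/2) = 1.07 × √(17/2) = 3.1196
One-sided α = 0.025 → critical value z_{0.025} = 1.960.
Power = Φ(δ − 1.960) = Φ(1.160) = 0.8769.
Type II error: β = 1 − power = 1 − 0.8769 = 0.1231.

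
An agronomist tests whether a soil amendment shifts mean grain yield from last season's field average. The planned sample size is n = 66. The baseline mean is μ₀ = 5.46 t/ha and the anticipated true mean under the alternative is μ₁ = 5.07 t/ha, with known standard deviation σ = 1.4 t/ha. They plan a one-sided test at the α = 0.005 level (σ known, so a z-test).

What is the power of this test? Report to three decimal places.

Power ≈ 0.377

Standardized effect: d = |μ₁ − μ₀| / σ = |5.07 − 5.46| / 1.4 = 0.2786
Noncentrality parameter: δ = d·√n = 0.2786 × √66 = 2.2631
Critical value for a one-sided test at α = 0.005: z_α = 2.576.
Power = P(Z > 2.576 − δ) = Φ(-0.313) = 0.3773.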